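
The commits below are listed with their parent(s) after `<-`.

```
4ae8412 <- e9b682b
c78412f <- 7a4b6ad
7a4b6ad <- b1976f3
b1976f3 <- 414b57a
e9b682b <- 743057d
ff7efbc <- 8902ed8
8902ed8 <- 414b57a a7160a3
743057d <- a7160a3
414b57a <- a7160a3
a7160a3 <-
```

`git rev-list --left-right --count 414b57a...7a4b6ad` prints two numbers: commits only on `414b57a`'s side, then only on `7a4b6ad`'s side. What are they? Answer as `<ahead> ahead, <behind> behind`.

0 ahead, 2 behind

Reachable from 414b57a: {414b57a, a7160a3}.
Reachable from 7a4b6ad: {414b57a, 7a4b6ad, a7160a3, b1976f3}.
Only in 414b57a's history (ahead): {} — 0.
Only in 7a4b6ad's history (behind): {7a4b6ad, b1976f3} — 2.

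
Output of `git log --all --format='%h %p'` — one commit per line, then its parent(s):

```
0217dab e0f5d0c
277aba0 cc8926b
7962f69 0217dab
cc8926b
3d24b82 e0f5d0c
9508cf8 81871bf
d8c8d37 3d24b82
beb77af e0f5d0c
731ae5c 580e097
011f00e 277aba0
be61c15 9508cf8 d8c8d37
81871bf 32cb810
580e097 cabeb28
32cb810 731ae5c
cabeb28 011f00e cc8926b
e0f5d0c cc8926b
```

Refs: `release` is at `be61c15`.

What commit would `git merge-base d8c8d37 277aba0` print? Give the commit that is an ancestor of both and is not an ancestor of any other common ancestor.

Ancestors of d8c8d37: {3d24b82, cc8926b, d8c8d37, e0f5d0c}.
Ancestors of 277aba0: {277aba0, cc8926b}.
Common ancestors: {cc8926b}.
The only common ancestor is cc8926b, so it is the merge base.

cc8926b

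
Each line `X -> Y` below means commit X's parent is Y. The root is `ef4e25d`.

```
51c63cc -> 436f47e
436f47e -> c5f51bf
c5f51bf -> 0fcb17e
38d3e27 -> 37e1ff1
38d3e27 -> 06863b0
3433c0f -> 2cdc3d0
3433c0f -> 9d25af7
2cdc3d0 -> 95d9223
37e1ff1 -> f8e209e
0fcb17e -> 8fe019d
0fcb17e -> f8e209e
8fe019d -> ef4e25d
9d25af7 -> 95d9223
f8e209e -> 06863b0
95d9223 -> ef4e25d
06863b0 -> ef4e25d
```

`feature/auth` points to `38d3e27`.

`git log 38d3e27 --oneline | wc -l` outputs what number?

Walking parent pointers from 38d3e27: reachable set = {06863b0, 37e1ff1, 38d3e27, ef4e25d, f8e209e}.
That is 5 commits.

5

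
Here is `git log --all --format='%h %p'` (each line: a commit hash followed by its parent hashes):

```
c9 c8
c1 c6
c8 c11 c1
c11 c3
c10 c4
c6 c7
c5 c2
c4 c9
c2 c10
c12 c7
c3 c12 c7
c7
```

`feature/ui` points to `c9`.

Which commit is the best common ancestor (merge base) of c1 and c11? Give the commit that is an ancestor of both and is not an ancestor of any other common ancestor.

Ancestors of c1: {c1, c6, c7}.
Ancestors of c11: {c11, c12, c3, c7}.
Common ancestors: {c7}.
The only common ancestor is c7, so it is the merge base.

c7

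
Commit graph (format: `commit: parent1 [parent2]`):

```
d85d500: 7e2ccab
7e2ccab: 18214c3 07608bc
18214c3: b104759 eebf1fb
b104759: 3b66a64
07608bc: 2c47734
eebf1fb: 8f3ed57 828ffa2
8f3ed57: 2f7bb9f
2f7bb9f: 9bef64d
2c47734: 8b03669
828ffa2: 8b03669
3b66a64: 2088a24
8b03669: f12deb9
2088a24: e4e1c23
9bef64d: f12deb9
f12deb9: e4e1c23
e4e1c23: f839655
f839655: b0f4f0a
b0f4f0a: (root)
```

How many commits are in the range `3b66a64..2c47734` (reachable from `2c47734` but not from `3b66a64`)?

Reachable from 2c47734: {2c47734, 8b03669, b0f4f0a, e4e1c23, f12deb9, f839655}.
Reachable from 3b66a64: {2088a24, 3b66a64, b0f4f0a, e4e1c23, f839655}.
In 2c47734's history but not 3b66a64's: {2c47734, 8b03669, f12deb9} — 3 commits.

3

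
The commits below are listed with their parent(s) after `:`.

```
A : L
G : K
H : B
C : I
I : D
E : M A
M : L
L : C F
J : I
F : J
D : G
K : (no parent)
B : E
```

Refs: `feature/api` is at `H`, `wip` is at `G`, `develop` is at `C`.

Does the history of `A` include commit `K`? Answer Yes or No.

Yes

Ancestors of A (commits reachable by following parents): {A, C, D, F, G, I, J, K, L}.
K is in that set, so it is an ancestor of A.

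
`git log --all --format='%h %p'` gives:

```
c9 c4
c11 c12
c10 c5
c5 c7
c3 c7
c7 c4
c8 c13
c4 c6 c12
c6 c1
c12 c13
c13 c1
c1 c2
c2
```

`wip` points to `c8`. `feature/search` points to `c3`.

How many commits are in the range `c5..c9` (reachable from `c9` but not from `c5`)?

1

Reachable from c9: {c1, c12, c13, c2, c4, c6, c9}.
Reachable from c5: {c1, c12, c13, c2, c4, c5, c6, c7}.
In c9's history but not c5's: {c9} — 1 commit.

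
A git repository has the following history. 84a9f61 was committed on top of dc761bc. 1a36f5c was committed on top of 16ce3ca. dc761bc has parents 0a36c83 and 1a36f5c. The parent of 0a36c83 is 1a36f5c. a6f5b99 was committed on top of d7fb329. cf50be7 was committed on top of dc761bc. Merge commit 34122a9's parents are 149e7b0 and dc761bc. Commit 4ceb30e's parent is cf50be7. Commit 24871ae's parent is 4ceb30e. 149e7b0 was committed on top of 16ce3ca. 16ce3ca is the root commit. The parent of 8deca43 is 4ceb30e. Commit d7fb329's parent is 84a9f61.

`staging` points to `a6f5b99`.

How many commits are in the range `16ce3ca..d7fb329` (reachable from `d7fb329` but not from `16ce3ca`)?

5

Reachable from d7fb329: {0a36c83, 16ce3ca, 1a36f5c, 84a9f61, d7fb329, dc761bc}.
Reachable from 16ce3ca: {16ce3ca}.
In d7fb329's history but not 16ce3ca's: {0a36c83, 1a36f5c, 84a9f61, d7fb329, dc761bc} — 5 commits.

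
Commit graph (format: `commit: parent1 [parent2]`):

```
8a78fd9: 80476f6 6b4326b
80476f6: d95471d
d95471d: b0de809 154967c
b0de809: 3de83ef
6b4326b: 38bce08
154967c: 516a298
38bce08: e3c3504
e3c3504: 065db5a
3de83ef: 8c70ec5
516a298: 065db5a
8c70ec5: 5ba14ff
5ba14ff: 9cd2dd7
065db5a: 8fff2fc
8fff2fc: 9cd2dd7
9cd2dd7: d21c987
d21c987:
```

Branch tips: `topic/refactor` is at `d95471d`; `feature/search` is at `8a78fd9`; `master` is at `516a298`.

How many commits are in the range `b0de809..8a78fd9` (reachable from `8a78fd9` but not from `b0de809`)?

Reachable from 8a78fd9: {065db5a, 154967c, 38bce08, 3de83ef, 516a298, 5ba14ff, 6b4326b, 80476f6, 8a78fd9, 8c70ec5, 8fff2fc, 9cd2dd7, b0de809, d21c987, d95471d, e3c3504}.
Reachable from b0de809: {3de83ef, 5ba14ff, 8c70ec5, 9cd2dd7, b0de809, d21c987}.
In 8a78fd9's history but not b0de809's: {065db5a, 154967c, 38bce08, 516a298, 6b4326b, 80476f6, 8a78fd9, 8fff2fc, d95471d, e3c3504} — 10 commits.

10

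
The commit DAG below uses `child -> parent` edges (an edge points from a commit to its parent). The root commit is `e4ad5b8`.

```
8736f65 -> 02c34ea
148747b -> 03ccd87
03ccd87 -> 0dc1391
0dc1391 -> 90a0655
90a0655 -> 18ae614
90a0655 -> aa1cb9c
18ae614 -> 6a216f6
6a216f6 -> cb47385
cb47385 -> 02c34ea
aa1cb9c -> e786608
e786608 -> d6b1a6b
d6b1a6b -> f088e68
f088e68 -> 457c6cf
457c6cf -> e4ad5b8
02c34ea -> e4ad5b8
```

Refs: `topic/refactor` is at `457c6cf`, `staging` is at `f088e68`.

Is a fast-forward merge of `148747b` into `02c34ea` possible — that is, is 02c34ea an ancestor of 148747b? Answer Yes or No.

Yes

A fast-forward from 02c34ea to 148747b is possible iff 02c34ea is an ancestor of 148747b.
Ancestors of 148747b: {02c34ea, 03ccd87, 0dc1391, 148747b, 18ae614, 457c6cf, 6a216f6, 90a0655, aa1cb9c, cb47385, d6b1a6b, e4ad5b8, e786608, f088e68}.
02c34ea is among them, so fast-forward is possible.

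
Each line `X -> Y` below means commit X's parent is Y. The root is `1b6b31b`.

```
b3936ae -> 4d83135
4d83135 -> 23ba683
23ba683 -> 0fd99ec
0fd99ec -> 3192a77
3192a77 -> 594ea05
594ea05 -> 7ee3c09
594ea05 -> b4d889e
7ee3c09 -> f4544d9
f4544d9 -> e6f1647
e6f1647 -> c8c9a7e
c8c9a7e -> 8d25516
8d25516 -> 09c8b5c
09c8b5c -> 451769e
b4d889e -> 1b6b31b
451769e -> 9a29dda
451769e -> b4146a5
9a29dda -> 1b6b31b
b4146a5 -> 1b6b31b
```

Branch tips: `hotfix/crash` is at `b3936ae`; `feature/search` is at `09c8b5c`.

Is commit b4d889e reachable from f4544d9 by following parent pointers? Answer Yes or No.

No

Ancestors of f4544d9: {09c8b5c, 1b6b31b, 451769e, 8d25516, 9a29dda, b4146a5, c8c9a7e, e6f1647, f4544d9}.
b4d889e is not in that set, so it is not an ancestor of f4544d9.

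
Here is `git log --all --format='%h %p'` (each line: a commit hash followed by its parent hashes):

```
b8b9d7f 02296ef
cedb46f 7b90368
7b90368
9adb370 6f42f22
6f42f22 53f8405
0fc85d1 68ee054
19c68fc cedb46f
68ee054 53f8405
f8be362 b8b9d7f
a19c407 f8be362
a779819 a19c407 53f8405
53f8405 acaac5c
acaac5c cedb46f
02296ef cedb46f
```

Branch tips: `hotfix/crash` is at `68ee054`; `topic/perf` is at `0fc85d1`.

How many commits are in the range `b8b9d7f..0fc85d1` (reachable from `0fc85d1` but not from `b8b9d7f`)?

Reachable from 0fc85d1: {0fc85d1, 53f8405, 68ee054, 7b90368, acaac5c, cedb46f}.
Reachable from b8b9d7f: {02296ef, 7b90368, b8b9d7f, cedb46f}.
In 0fc85d1's history but not b8b9d7f's: {0fc85d1, 53f8405, 68ee054, acaac5c} — 4 commits.

4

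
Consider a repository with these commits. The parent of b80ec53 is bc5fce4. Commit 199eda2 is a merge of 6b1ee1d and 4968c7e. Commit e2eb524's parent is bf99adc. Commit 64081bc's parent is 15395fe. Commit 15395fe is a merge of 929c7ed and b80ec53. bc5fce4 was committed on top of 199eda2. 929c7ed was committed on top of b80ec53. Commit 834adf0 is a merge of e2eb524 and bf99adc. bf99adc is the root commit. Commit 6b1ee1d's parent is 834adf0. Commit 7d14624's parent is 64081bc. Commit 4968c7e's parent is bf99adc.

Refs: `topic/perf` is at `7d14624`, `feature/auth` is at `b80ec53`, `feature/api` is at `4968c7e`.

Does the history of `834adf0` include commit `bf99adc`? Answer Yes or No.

Ancestors of 834adf0 (commits reachable by following parents): {834adf0, bf99adc, e2eb524}.
bf99adc is in that set, so it is an ancestor of 834adf0.

Yes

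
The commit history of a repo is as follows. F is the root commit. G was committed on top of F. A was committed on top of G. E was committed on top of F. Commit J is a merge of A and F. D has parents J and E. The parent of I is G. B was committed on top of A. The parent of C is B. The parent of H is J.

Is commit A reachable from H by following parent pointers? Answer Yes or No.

Yes

Ancestors of H (commits reachable by following parents): {A, F, G, H, J}.
A is in that set, so it is an ancestor of H.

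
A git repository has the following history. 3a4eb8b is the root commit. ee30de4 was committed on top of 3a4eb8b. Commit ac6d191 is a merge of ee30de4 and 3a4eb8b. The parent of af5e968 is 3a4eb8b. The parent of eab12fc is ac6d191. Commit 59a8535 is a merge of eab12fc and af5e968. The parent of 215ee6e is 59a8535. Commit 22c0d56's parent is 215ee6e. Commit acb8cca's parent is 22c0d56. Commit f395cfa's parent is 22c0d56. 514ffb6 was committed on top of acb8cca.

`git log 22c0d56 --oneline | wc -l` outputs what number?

8

Walking parent pointers from 22c0d56: reachable set = {215ee6e, 22c0d56, 3a4eb8b, 59a8535, ac6d191, af5e968, eab12fc, ee30de4}.
That is 8 commits.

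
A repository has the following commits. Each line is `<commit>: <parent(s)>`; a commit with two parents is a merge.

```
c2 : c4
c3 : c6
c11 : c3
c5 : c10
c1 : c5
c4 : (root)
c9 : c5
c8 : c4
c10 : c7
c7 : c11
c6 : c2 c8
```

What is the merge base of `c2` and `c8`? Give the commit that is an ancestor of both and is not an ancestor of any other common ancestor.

c4

Ancestors of c2: {c2, c4}.
Ancestors of c8: {c4, c8}.
Common ancestors: {c4}.
The only common ancestor is c4, so it is the merge base.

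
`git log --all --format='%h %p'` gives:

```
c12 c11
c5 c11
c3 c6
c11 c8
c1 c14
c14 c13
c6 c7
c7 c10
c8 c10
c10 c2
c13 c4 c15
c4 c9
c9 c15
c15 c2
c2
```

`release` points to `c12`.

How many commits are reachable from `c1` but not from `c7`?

6

Reachable from c1: {c1, c13, c14, c15, c2, c4, c9}.
Reachable from c7: {c10, c2, c7}.
In c1's history but not c7's: {c1, c13, c14, c15, c4, c9} — 6 commits.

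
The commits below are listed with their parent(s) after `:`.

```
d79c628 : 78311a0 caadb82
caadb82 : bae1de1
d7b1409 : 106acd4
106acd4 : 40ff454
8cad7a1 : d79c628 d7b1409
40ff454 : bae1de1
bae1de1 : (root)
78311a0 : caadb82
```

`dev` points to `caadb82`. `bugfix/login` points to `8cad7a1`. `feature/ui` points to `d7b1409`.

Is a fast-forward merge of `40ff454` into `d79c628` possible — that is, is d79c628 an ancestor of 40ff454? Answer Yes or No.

No

A fast-forward from d79c628 to 40ff454 is possible iff d79c628 is an ancestor of 40ff454.
Ancestors of 40ff454: {40ff454, bae1de1}.
d79c628 is not among them, so fast-forward is not possible.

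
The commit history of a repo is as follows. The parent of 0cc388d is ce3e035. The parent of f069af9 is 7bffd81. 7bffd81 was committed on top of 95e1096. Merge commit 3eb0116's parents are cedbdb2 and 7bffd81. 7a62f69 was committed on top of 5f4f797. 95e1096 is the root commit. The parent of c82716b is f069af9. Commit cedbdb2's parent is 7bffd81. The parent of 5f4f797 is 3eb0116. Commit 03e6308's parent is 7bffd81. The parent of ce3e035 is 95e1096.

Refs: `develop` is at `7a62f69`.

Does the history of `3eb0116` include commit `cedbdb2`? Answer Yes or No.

Ancestors of 3eb0116 (commits reachable by following parents): {3eb0116, 7bffd81, 95e1096, cedbdb2}.
cedbdb2 is in that set, so it is an ancestor of 3eb0116.

Yes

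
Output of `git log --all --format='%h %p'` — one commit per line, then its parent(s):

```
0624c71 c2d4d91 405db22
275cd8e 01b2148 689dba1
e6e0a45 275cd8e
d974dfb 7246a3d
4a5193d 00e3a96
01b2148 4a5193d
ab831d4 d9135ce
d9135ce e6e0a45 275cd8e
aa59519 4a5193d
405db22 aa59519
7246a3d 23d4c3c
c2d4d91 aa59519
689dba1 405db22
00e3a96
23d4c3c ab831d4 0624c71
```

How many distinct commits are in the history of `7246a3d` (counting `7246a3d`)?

14

Walking parent pointers from 7246a3d: reachable set = {00e3a96, 01b2148, 0624c71, 23d4c3c, 275cd8e, 405db22, 4a5193d, 689dba1, 7246a3d, aa59519, ab831d4, c2d4d91, d9135ce, e6e0a45}.
That is 14 commits.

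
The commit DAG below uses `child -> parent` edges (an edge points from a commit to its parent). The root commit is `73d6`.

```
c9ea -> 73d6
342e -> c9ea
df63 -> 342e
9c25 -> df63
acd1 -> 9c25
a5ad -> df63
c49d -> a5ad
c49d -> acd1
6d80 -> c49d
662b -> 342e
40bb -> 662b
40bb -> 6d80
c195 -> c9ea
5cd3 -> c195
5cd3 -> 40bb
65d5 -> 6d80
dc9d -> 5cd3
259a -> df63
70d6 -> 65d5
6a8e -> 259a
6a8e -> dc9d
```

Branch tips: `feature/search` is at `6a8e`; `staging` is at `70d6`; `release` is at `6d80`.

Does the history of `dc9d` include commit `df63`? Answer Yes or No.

Ancestors of dc9d (commits reachable by following parents): {342e, 40bb, 5cd3, 662b, 6d80, 73d6, 9c25, a5ad, acd1, c195, c49d, c9ea, dc9d, df63}.
df63 is in that set, so it is an ancestor of dc9d.

Yes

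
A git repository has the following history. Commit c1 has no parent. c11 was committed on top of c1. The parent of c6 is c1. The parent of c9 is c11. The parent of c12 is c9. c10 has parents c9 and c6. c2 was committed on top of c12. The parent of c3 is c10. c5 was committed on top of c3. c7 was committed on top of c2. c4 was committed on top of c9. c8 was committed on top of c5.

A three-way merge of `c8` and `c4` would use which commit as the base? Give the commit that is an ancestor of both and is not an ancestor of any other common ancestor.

c9

Ancestors of c8: {c1, c10, c11, c3, c5, c6, c8, c9}.
Ancestors of c4: {c1, c11, c4, c9}.
Common ancestors: {c1, c11, c9}.
Among these, c9 is not an ancestor of any other common ancestor — it is the merge base.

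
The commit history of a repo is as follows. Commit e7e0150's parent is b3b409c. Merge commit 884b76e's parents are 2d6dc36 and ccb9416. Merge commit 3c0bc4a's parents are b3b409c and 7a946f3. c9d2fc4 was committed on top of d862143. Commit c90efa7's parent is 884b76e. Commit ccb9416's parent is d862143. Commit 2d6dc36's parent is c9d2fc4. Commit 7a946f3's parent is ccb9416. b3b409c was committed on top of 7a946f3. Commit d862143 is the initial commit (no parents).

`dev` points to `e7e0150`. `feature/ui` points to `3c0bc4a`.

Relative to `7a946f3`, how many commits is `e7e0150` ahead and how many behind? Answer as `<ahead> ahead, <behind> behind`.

2 ahead, 0 behind

Reachable from e7e0150: {7a946f3, b3b409c, ccb9416, d862143, e7e0150}.
Reachable from 7a946f3: {7a946f3, ccb9416, d862143}.
Only in e7e0150's history (ahead): {b3b409c, e7e0150} — 2.
Only in 7a946f3's history (behind): {} — 0.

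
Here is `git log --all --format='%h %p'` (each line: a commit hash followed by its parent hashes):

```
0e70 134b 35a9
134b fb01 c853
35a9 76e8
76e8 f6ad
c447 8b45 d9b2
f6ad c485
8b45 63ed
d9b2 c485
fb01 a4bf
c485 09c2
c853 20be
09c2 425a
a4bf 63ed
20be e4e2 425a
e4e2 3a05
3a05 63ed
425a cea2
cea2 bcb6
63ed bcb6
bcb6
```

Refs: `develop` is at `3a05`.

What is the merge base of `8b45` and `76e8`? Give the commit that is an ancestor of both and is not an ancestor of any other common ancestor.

bcb6

Ancestors of 8b45: {63ed, 8b45, bcb6}.
Ancestors of 76e8: {09c2, 425a, 76e8, bcb6, c485, cea2, f6ad}.
Common ancestors: {bcb6}.
The only common ancestor is bcb6, so it is the merge base.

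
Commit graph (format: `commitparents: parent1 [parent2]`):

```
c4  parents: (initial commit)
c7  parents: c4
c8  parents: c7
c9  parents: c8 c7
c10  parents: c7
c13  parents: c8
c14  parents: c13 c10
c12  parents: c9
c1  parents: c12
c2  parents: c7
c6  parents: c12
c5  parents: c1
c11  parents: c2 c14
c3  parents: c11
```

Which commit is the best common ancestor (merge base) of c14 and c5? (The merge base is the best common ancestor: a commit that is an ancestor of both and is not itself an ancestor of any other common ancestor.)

c8

Ancestors of c14: {c10, c13, c14, c4, c7, c8}.
Ancestors of c5: {c1, c12, c4, c5, c7, c8, c9}.
Common ancestors: {c4, c7, c8}.
Among these, c8 is not an ancestor of any other common ancestor — it is the merge base.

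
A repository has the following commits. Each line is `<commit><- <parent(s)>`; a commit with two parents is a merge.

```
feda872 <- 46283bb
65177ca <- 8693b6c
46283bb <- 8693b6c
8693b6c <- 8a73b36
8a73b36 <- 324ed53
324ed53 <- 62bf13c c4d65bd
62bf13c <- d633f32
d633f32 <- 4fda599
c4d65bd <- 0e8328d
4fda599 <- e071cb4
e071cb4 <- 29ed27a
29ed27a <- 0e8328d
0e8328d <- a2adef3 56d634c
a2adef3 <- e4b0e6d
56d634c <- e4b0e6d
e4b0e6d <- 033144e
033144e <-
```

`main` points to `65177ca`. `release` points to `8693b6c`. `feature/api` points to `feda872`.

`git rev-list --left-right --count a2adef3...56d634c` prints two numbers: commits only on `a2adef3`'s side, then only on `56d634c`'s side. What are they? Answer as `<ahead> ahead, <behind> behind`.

Reachable from a2adef3: {033144e, a2adef3, e4b0e6d}.
Reachable from 56d634c: {033144e, 56d634c, e4b0e6d}.
Only in a2adef3's history (ahead): {a2adef3} — 1.
Only in 56d634c's history (behind): {56d634c} — 1.

1 ahead, 1 behind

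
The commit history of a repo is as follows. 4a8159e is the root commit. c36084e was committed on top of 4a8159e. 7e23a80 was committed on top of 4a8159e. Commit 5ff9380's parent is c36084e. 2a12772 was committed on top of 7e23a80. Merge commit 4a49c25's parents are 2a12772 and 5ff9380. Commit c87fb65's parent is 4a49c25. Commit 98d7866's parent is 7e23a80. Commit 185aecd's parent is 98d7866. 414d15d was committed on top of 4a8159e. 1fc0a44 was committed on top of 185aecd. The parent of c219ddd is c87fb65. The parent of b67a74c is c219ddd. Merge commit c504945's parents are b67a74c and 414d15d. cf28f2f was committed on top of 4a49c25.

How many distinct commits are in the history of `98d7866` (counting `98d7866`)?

Walking parent pointers from 98d7866: reachable set = {4a8159e, 7e23a80, 98d7866}.
That is 3 commits.

3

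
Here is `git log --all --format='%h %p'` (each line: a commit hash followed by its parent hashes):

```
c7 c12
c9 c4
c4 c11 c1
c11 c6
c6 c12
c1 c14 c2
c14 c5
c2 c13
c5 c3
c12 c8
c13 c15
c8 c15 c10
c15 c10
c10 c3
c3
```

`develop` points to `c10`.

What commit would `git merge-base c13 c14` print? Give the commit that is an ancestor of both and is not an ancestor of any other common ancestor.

Ancestors of c13: {c10, c13, c15, c3}.
Ancestors of c14: {c14, c3, c5}.
Common ancestors: {c3}.
The only common ancestor is c3, so it is the merge base.

c3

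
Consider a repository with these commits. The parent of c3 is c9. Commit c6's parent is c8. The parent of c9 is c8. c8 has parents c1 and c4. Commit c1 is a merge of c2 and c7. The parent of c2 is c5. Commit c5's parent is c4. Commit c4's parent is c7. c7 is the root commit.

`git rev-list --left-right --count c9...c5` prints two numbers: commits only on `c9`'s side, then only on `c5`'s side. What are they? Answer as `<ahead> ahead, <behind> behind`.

4 ahead, 0 behind

Reachable from c9: {c1, c2, c4, c5, c7, c8, c9}.
Reachable from c5: {c4, c5, c7}.
Only in c9's history (ahead): {c1, c2, c8, c9} — 4.
Only in c5's history (behind): {} — 0.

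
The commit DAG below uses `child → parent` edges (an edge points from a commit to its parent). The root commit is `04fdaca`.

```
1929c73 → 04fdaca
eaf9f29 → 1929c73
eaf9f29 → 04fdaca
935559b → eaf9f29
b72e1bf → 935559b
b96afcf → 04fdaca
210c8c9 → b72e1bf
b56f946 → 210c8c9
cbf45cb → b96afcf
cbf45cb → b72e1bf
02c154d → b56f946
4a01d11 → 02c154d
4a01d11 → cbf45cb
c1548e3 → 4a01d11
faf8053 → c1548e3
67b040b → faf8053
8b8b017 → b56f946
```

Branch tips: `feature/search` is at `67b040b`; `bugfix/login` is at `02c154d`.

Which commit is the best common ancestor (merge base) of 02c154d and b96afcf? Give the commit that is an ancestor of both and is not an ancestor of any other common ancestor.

Ancestors of 02c154d: {02c154d, 04fdaca, 1929c73, 210c8c9, 935559b, b56f946, b72e1bf, eaf9f29}.
Ancestors of b96afcf: {04fdaca, b96afcf}.
Common ancestors: {04fdaca}.
The only common ancestor is 04fdaca, so it is the merge base.

04fdaca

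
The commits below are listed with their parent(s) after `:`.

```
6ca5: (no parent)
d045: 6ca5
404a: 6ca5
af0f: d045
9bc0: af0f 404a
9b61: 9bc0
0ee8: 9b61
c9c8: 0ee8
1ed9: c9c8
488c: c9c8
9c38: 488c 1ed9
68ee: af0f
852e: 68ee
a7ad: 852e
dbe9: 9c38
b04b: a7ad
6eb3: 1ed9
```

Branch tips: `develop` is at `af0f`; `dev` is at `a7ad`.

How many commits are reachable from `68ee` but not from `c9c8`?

1

Reachable from 68ee: {68ee, 6ca5, af0f, d045}.
Reachable from c9c8: {0ee8, 404a, 6ca5, 9b61, 9bc0, af0f, c9c8, d045}.
In 68ee's history but not c9c8's: {68ee} — 1 commit.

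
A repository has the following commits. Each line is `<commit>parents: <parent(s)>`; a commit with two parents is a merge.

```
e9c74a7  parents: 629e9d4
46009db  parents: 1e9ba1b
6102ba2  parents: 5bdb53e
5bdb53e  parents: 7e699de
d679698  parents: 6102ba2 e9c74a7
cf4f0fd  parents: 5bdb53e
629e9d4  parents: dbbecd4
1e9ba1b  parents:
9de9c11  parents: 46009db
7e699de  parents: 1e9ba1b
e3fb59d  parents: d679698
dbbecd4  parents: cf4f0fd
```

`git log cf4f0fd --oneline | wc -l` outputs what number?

4

Walking parent pointers from cf4f0fd: reachable set = {1e9ba1b, 5bdb53e, 7e699de, cf4f0fd}.
That is 4 commits.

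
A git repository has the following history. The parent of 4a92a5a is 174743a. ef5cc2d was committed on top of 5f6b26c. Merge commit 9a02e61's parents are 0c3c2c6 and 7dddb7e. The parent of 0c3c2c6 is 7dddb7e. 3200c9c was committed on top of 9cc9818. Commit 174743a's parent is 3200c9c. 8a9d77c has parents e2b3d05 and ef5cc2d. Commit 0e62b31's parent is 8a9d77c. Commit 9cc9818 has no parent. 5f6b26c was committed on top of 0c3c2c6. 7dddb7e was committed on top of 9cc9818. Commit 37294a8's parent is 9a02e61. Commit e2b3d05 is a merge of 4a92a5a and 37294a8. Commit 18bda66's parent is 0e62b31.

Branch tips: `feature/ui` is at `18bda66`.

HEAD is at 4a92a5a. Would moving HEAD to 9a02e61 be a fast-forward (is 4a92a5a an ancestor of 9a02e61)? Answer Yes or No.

A fast-forward from 4a92a5a to 9a02e61 is possible iff 4a92a5a is an ancestor of 9a02e61.
Ancestors of 9a02e61: {0c3c2c6, 7dddb7e, 9a02e61, 9cc9818}.
4a92a5a is not among them, so fast-forward is not possible.

No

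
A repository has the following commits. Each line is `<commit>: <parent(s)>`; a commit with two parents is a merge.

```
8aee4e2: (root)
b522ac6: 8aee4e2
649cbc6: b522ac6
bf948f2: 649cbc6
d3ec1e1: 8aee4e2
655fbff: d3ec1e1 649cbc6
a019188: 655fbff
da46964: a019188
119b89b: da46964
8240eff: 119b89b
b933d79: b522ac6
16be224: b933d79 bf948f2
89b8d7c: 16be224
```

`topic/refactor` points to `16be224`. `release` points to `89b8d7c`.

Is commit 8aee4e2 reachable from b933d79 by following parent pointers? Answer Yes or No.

Yes

Ancestors of b933d79 (commits reachable by following parents): {8aee4e2, b522ac6, b933d79}.
8aee4e2 is in that set, so it is an ancestor of b933d79.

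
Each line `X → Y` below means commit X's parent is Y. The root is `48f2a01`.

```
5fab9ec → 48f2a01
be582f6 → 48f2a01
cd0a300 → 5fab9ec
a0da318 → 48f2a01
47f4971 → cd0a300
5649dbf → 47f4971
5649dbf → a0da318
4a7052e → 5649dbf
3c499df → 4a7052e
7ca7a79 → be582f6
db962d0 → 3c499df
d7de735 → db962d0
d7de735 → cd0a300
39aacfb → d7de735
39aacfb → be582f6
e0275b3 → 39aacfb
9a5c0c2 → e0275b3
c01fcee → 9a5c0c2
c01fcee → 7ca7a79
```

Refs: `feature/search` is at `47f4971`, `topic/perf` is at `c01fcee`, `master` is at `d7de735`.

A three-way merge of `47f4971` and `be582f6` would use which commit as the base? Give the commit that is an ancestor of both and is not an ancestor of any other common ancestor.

48f2a01

Ancestors of 47f4971: {47f4971, 48f2a01, 5fab9ec, cd0a300}.
Ancestors of be582f6: {48f2a01, be582f6}.
Common ancestors: {48f2a01}.
The only common ancestor is 48f2a01, so it is the merge base.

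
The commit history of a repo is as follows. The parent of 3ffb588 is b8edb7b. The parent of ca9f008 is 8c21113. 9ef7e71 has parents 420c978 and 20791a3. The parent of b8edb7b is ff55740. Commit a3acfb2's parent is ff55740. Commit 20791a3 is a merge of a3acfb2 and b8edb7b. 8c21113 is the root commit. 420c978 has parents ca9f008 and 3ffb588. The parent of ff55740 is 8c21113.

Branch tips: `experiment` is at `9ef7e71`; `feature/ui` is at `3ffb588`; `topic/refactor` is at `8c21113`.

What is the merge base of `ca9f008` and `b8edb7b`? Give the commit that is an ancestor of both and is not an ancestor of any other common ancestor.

8c21113

Ancestors of ca9f008: {8c21113, ca9f008}.
Ancestors of b8edb7b: {8c21113, b8edb7b, ff55740}.
Common ancestors: {8c21113}.
The only common ancestor is 8c21113, so it is the merge base.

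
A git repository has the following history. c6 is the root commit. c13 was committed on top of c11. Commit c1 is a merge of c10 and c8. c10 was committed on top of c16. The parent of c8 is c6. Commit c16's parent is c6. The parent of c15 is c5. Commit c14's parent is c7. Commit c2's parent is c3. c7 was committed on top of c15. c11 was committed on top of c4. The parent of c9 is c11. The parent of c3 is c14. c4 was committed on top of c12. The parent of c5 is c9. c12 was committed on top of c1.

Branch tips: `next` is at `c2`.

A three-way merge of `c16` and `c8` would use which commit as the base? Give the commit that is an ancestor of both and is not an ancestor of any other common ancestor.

c6

Ancestors of c16: {c16, c6}.
Ancestors of c8: {c6, c8}.
Common ancestors: {c6}.
The only common ancestor is c6, so it is the merge base.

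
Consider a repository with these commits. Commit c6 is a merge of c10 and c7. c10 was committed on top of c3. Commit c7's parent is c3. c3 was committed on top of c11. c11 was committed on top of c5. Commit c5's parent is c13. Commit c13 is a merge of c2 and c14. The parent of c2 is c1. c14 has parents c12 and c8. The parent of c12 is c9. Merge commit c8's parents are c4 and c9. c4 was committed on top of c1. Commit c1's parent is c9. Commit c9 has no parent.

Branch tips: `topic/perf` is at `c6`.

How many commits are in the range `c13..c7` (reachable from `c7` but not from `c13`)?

4

Reachable from c7: {c1, c11, c12, c13, c14, c2, c3, c4, c5, c7, c8, c9}.
Reachable from c13: {c1, c12, c13, c14, c2, c4, c8, c9}.
In c7's history but not c13's: {c11, c3, c5, c7} — 4 commits.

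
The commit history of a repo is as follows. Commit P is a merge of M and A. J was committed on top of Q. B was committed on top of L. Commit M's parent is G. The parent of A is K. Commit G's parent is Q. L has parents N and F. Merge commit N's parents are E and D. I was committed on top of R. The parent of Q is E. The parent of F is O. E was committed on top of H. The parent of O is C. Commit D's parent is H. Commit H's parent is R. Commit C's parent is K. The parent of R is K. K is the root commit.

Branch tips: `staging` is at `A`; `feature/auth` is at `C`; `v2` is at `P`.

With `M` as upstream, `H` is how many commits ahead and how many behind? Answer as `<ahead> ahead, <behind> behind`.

0 ahead, 4 behind

Reachable from H: {H, K, R}.
Reachable from M: {E, G, H, K, M, Q, R}.
Only in H's history (ahead): {} — 0.
Only in M's history (behind): {E, G, M, Q} — 4.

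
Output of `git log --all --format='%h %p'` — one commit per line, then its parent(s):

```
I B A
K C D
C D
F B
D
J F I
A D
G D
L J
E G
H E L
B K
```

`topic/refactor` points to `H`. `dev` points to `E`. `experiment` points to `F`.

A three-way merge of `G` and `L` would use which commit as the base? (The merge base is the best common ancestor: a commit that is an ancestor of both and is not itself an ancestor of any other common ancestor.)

D

Ancestors of G: {D, G}.
Ancestors of L: {A, B, C, D, F, I, J, K, L}.
Common ancestors: {D}.
The only common ancestor is D, so it is the merge base.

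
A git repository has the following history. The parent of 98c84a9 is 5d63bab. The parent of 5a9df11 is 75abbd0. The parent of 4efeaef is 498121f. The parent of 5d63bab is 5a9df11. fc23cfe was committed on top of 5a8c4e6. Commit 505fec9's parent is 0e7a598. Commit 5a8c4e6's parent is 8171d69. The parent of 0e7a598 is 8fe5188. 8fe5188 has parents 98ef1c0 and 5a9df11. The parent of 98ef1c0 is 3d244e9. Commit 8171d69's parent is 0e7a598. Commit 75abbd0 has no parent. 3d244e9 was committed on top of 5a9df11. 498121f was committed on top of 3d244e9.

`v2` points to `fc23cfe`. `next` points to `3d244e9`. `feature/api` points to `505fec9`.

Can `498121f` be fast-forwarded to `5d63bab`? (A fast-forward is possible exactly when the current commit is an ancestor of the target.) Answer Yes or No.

A fast-forward from 498121f to 5d63bab is possible iff 498121f is an ancestor of 5d63bab.
Ancestors of 5d63bab: {5a9df11, 5d63bab, 75abbd0}.
498121f is not among them, so fast-forward is not possible.

No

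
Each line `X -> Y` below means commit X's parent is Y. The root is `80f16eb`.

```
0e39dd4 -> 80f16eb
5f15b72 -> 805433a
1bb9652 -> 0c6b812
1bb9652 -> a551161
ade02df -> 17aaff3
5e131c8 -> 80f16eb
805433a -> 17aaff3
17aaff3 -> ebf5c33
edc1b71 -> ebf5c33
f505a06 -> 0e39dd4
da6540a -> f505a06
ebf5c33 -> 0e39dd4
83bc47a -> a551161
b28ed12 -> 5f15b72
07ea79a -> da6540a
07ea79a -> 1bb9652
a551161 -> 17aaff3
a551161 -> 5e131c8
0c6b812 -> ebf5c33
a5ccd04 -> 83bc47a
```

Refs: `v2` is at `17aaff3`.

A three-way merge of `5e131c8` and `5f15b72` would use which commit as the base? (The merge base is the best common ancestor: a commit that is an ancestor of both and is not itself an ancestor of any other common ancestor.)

80f16eb

Ancestors of 5e131c8: {5e131c8, 80f16eb}.
Ancestors of 5f15b72: {0e39dd4, 17aaff3, 5f15b72, 805433a, 80f16eb, ebf5c33}.
Common ancestors: {80f16eb}.
The only common ancestor is 80f16eb, so it is the merge base.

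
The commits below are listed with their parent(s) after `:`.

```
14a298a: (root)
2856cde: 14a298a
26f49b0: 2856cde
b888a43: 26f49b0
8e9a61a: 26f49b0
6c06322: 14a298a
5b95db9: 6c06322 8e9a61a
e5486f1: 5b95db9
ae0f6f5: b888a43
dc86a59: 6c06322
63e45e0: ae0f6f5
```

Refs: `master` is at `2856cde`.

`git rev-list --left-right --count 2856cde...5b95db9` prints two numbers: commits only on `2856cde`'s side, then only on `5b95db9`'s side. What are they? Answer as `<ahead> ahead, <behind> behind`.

Reachable from 2856cde: {14a298a, 2856cde}.
Reachable from 5b95db9: {14a298a, 26f49b0, 2856cde, 5b95db9, 6c06322, 8e9a61a}.
Only in 2856cde's history (ahead): {} — 0.
Only in 5b95db9's history (behind): {26f49b0, 5b95db9, 6c06322, 8e9a61a} — 4.

0 ahead, 4 behind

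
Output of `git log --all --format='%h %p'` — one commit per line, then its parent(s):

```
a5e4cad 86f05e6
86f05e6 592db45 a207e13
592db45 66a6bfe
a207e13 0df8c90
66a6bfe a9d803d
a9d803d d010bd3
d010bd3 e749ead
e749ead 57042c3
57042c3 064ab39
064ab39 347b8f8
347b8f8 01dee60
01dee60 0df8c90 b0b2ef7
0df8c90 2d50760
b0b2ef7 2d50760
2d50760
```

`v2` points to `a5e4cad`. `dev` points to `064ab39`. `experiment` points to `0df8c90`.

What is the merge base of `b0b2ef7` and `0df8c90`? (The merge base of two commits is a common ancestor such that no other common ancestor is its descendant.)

Ancestors of b0b2ef7: {2d50760, b0b2ef7}.
Ancestors of 0df8c90: {0df8c90, 2d50760}.
Common ancestors: {2d50760}.
The only common ancestor is 2d50760, so it is the merge base.

2d50760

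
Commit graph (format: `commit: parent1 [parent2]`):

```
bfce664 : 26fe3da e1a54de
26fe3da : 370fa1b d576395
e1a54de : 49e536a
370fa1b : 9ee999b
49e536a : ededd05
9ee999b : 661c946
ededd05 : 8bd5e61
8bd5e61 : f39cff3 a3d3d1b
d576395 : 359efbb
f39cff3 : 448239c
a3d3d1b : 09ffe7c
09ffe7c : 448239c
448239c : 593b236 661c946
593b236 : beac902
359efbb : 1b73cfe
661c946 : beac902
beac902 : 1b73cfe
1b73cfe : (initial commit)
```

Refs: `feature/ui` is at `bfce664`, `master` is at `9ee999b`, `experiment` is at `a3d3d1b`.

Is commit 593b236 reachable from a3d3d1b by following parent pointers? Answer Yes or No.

Yes

Ancestors of a3d3d1b (commits reachable by following parents): {09ffe7c, 1b73cfe, 448239c, 593b236, 661c946, a3d3d1b, beac902}.
593b236 is in that set, so it is an ancestor of a3d3d1b.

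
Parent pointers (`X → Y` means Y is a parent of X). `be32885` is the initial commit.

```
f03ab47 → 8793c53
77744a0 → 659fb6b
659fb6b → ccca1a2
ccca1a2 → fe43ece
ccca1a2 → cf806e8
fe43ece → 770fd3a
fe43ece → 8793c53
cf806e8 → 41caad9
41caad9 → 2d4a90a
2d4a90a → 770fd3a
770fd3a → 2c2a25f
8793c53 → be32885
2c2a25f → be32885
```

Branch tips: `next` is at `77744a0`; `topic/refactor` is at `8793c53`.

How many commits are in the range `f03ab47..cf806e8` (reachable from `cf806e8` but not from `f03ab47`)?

Reachable from cf806e8: {2c2a25f, 2d4a90a, 41caad9, 770fd3a, be32885, cf806e8}.
Reachable from f03ab47: {8793c53, be32885, f03ab47}.
In cf806e8's history but not f03ab47's: {2c2a25f, 2d4a90a, 41caad9, 770fd3a, cf806e8} — 5 commits.

5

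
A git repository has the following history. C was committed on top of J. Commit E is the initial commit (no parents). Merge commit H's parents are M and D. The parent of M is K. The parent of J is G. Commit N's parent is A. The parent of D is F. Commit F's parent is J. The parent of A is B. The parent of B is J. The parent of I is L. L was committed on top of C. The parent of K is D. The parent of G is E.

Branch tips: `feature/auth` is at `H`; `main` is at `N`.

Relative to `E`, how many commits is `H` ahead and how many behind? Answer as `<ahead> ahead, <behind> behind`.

Reachable from H: {D, E, F, G, H, J, K, M}.
Reachable from E: {E}.
Only in H's history (ahead): {D, F, G, H, J, K, M} — 7.
Only in E's history (behind): {} — 0.

7 ahead, 0 behind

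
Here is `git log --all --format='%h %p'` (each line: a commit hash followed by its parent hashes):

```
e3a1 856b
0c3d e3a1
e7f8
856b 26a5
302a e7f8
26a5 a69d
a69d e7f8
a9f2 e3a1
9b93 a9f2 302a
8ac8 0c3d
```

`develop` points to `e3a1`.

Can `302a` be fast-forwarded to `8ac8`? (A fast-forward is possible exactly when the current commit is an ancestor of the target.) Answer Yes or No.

A fast-forward from 302a to 8ac8 is possible iff 302a is an ancestor of 8ac8.
Ancestors of 8ac8: {0c3d, 26a5, 856b, 8ac8, a69d, e3a1, e7f8}.
302a is not among them, so fast-forward is not possible.

No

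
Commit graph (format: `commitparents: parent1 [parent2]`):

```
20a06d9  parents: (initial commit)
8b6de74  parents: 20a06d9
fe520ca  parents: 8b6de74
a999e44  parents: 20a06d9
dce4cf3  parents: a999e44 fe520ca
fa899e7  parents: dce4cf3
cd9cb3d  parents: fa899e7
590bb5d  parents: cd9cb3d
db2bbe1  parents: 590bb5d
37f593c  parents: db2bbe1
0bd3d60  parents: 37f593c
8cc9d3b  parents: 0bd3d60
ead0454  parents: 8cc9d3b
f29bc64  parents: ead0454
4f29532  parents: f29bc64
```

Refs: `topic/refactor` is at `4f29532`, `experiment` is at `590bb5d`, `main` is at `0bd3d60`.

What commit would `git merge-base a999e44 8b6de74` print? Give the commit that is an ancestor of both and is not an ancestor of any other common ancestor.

20a06d9

Ancestors of a999e44: {20a06d9, a999e44}.
Ancestors of 8b6de74: {20a06d9, 8b6de74}.
Common ancestors: {20a06d9}.
The only common ancestor is 20a06d9, so it is the merge base.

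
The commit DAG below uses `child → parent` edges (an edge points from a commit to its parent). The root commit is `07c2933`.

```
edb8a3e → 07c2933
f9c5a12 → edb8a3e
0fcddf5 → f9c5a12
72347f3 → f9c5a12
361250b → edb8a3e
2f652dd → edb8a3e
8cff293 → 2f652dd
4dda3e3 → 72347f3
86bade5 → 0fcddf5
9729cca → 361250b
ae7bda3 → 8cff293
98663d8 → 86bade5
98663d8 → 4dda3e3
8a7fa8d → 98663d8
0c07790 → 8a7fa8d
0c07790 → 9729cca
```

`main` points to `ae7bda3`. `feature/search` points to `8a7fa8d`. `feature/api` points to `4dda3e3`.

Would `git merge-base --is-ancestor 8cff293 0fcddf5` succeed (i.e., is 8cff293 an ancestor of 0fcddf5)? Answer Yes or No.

No

Ancestors of 0fcddf5: {07c2933, 0fcddf5, edb8a3e, f9c5a12}.
8cff293 is not in that set, so it is not an ancestor of 0fcddf5.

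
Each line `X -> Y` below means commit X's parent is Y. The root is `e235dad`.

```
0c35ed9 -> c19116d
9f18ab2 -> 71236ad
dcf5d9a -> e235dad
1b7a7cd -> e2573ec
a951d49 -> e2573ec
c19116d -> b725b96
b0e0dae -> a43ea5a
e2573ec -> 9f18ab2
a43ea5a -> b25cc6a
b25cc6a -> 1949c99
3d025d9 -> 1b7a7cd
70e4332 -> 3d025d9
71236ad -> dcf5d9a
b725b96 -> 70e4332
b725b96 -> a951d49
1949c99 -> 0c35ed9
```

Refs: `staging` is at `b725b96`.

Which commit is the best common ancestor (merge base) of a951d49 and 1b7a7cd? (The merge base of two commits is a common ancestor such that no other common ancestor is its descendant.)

Ancestors of a951d49: {71236ad, 9f18ab2, a951d49, dcf5d9a, e235dad, e2573ec}.
Ancestors of 1b7a7cd: {1b7a7cd, 71236ad, 9f18ab2, dcf5d9a, e235dad, e2573ec}.
Common ancestors: {71236ad, 9f18ab2, dcf5d9a, e235dad, e2573ec}.
Among these, e2573ec is not an ancestor of any other common ancestor — it is the merge base.

e2573ec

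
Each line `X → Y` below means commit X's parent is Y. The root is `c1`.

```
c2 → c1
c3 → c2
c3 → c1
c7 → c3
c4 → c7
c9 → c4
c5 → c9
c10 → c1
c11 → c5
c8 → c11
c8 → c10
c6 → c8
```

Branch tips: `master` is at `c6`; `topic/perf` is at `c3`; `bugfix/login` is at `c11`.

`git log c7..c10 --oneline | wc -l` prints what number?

1

Reachable from c10: {c1, c10}.
Reachable from c7: {c1, c2, c3, c7}.
In c10's history but not c7's: {c10} — 1 commit.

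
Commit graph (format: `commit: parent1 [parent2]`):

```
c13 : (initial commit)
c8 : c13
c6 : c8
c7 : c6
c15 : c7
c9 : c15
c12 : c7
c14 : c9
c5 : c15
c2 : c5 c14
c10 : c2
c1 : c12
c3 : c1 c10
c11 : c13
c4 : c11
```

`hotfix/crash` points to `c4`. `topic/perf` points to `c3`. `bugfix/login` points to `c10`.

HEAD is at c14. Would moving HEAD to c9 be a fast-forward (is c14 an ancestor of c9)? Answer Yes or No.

No

A fast-forward from c14 to c9 is possible iff c14 is an ancestor of c9.
Ancestors of c9: {c13, c15, c6, c7, c8, c9}.
c14 is not among them, so fast-forward is not possible.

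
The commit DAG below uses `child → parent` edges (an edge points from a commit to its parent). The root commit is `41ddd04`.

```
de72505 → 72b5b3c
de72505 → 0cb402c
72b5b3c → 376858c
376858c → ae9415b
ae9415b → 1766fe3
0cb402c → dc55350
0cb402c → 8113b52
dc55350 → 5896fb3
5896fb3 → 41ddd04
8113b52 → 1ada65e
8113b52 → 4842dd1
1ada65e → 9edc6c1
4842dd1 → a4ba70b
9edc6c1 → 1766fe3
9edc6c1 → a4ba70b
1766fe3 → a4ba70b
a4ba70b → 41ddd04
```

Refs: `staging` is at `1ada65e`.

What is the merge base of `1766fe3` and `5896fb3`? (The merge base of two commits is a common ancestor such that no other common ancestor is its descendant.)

Ancestors of 1766fe3: {1766fe3, 41ddd04, a4ba70b}.
Ancestors of 5896fb3: {41ddd04, 5896fb3}.
Common ancestors: {41ddd04}.
The only common ancestor is 41ddd04, so it is the merge base.

41ddd04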